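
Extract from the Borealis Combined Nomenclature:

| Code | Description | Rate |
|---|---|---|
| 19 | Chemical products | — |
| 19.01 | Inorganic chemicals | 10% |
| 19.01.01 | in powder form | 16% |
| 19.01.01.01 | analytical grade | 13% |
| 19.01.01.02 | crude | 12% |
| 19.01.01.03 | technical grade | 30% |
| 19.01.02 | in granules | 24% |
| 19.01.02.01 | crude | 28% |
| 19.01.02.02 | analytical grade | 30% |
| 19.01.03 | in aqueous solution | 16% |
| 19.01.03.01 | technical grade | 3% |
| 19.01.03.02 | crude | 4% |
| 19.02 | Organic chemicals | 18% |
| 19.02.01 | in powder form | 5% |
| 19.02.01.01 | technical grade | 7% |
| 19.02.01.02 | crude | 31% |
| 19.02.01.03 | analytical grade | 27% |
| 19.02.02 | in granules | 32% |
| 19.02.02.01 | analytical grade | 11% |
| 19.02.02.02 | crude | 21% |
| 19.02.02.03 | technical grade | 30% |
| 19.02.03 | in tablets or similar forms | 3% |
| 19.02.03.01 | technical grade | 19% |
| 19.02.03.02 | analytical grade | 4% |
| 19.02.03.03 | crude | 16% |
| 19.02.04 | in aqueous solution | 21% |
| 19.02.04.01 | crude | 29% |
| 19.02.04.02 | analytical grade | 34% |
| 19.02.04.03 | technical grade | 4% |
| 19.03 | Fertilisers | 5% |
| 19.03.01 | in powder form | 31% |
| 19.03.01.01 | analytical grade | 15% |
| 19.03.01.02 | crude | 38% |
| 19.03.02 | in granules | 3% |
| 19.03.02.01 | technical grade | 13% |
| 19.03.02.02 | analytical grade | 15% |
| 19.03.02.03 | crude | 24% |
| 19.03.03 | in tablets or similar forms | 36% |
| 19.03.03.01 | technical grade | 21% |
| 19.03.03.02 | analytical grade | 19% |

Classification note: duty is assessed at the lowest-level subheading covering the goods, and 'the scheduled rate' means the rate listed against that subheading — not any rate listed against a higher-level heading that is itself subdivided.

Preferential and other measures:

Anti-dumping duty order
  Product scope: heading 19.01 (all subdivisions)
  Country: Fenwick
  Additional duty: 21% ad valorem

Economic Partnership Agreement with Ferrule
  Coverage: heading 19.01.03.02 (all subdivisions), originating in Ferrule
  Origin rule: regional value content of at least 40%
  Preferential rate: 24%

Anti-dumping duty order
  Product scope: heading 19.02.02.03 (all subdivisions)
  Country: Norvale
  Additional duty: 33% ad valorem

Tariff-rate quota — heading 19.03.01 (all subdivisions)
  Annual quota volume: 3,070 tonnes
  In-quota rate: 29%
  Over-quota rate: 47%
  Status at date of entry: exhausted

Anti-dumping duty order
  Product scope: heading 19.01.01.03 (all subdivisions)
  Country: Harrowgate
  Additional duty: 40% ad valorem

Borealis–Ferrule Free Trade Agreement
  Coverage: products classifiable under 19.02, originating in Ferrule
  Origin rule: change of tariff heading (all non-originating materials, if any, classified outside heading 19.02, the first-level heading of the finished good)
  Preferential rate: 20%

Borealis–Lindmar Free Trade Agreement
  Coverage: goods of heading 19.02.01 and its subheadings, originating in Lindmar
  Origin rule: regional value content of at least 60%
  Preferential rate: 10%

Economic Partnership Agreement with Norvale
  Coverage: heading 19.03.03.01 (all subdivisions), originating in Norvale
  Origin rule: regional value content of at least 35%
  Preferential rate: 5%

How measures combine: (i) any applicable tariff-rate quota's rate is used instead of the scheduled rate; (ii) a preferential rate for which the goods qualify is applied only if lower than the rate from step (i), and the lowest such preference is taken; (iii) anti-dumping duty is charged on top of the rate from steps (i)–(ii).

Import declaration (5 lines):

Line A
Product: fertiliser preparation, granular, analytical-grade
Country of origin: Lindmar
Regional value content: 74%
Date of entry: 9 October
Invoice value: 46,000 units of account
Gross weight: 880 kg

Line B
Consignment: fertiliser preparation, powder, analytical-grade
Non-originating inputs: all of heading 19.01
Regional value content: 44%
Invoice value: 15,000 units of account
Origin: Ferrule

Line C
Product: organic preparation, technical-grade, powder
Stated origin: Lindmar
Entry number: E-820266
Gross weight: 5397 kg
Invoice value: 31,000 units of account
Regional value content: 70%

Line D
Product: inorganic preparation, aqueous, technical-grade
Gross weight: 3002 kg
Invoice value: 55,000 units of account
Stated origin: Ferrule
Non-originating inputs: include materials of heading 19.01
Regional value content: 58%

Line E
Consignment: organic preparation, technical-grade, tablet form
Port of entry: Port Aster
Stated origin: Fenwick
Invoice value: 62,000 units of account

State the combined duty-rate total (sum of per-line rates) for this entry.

91%

Line A: fertiliser → 19.03; granular → 19.03.02; analytical-grade → 19.03.02.02. Scheduled 15%. Lindmar agreement on 19.02.01: 19.03.02.02 not covered. → 15%.
Line B: fertiliser → 19.03; powder → 19.03.01; analytical-grade → 19.03.01.01. Scheduled 15%. quota on 19.03.01 exhausted → over-quota 47%; Ferrule agreement on 19.01.03.02: 19.03.01.01 not covered; Ferrule agreement on 19.02: 19.03.01.01 not covered. → 47%.
Line C: organic → 19.02; powder → 19.02.01; technical-grade → 19.02.01.01. Scheduled 7%. Lindmar agreement on 19.02.01: RVC ≥ 60% → 10% available; preference 10% not lower than 7% → no reduction. → 7%.
Line D: inorganic → 19.01; aqueous → 19.01.03; technical-grade → 19.01.03.01. Scheduled 3%. Ferrule agreement on 19.01.03.02: 19.01.03.01 not covered; Ferrule agreement on 19.02: 19.01.03.01 not covered. → 3%.
Line E: organic → 19.02; tablet form → 19.02.03; technical-grade → 19.02.03.01. Scheduled 19%. No special measure applies. → 19%.
Sum: 15% + 47% + 7% + 3% + 19% = 91%.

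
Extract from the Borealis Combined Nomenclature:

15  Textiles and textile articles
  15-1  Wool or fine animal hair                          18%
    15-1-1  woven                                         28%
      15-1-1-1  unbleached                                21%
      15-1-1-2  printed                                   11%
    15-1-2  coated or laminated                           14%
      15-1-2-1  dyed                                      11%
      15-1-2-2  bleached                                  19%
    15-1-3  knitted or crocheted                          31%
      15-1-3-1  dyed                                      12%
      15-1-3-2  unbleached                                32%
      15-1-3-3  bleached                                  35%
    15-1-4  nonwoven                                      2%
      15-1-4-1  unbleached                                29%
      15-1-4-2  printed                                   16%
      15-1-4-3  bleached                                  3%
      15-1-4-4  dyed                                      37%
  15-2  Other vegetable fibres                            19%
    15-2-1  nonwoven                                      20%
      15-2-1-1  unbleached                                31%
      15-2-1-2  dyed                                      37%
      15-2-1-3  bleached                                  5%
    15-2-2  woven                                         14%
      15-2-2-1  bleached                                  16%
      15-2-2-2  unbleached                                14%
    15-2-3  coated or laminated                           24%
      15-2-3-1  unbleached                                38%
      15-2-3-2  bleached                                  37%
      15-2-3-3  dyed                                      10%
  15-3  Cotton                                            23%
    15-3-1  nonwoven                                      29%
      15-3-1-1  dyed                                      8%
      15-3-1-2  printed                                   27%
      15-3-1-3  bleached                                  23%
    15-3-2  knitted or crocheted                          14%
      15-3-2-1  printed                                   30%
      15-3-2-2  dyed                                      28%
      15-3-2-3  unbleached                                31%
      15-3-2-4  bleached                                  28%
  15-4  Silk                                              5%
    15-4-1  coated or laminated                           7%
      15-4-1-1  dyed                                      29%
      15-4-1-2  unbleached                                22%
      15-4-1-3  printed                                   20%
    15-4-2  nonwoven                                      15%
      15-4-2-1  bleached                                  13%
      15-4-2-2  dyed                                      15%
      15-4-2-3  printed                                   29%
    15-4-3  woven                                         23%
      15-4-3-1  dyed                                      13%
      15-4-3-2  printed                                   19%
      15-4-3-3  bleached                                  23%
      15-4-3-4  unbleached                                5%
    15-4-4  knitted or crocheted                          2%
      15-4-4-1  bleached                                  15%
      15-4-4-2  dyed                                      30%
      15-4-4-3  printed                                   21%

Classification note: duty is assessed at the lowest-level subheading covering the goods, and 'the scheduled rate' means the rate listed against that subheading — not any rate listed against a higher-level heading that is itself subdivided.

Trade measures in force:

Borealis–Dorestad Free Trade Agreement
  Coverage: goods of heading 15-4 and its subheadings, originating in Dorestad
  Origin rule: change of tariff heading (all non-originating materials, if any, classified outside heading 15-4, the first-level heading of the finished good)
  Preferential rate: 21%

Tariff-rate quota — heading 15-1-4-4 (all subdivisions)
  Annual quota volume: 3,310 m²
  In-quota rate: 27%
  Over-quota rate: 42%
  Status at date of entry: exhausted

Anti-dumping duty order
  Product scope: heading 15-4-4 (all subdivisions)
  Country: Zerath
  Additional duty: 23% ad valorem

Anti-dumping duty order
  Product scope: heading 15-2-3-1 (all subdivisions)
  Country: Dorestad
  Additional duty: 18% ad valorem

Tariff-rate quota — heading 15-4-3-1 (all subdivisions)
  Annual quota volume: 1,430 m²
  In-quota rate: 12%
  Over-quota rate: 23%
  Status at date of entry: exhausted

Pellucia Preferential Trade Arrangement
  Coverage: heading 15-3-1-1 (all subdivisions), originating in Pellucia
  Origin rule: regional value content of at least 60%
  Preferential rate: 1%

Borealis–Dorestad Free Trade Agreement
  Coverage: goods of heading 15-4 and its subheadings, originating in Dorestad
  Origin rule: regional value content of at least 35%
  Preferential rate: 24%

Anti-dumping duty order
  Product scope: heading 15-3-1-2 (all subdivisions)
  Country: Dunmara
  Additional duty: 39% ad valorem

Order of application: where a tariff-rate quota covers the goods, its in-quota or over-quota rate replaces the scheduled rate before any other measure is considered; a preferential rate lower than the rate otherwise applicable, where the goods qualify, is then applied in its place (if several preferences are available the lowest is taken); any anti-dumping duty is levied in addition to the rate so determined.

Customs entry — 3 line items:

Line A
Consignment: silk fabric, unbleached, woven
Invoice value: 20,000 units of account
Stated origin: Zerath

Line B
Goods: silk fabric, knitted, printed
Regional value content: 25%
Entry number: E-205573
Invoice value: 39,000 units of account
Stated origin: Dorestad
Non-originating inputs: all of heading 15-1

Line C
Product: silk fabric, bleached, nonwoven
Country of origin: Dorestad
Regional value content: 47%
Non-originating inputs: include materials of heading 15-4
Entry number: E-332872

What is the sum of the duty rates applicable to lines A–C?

Line A: silk → 15-4; woven → 15-4-3; unbleached → 15-4-3-4. Scheduled 5%. No special measure applies. → 5%.
Line B: silk → 15-4; knitted → 15-4-4; printed → 15-4-4-3. Scheduled 21%. Dorestad agreement on 15-4: CTH met → 21% available; Dorestad agreement on 15-4: RVC < 35%; preference 21% not lower than 21% → no reduction. → 21%.
Line C: silk → 15-4; nonwoven → 15-4-2; bleached → 15-4-2-1. Scheduled 13%. Dorestad agreement on 15-4: CTH not met; Dorestad agreement on 15-4: RVC ≥ 35% → 24% available; preference 24% not lower than 13% → no reduction. → 13%.
Sum: 5% + 21% + 13% = 39%.

39%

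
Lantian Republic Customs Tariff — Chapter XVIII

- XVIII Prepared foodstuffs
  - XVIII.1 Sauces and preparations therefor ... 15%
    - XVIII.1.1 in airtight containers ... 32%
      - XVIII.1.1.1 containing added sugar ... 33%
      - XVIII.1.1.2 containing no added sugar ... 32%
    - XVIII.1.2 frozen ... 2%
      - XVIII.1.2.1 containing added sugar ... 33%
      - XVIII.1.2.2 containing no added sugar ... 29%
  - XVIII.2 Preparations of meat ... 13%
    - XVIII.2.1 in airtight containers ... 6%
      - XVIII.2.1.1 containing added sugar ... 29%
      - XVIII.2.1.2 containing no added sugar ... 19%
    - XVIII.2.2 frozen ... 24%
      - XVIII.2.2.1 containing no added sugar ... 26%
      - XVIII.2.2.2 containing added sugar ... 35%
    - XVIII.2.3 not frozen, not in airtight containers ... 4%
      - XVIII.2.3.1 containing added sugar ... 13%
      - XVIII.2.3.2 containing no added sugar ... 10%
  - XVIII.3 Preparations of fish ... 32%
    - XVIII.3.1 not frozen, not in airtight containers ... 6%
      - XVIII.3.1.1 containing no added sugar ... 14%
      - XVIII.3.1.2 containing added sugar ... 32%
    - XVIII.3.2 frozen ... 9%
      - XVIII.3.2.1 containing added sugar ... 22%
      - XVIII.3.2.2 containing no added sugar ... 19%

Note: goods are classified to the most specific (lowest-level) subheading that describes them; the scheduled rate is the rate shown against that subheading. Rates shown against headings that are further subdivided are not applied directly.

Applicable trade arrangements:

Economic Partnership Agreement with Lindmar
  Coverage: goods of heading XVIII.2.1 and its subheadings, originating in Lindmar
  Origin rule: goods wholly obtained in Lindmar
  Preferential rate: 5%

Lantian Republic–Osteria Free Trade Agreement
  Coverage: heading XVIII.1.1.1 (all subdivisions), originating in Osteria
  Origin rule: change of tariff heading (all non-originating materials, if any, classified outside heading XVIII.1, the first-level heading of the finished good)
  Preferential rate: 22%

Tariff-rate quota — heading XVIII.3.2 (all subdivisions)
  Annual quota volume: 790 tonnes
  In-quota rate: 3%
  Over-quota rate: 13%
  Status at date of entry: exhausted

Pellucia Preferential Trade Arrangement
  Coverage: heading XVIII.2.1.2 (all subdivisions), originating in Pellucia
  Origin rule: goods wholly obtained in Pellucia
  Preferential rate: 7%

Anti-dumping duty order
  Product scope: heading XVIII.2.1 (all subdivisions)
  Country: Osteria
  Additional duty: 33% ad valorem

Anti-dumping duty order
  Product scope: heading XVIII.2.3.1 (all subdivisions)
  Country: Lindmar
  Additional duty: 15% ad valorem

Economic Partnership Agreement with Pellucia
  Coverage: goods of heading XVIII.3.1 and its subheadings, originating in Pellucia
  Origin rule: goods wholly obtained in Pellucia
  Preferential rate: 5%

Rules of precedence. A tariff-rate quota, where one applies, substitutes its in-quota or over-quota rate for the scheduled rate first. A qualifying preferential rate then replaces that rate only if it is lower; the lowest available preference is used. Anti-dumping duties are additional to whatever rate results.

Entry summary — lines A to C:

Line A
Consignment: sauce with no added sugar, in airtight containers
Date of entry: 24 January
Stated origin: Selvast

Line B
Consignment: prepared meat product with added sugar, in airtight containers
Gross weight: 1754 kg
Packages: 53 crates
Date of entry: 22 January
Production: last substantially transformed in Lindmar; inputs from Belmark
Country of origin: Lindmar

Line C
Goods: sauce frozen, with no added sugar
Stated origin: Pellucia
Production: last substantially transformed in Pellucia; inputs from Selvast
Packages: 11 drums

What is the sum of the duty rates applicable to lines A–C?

Line A: sauce → XVIII.1; in airtight containers → XVIII.1.1; with no added sugar → XVIII.1.1.2. Scheduled 32%. No special measure applies. → 32%.
Line B: prepared meat product → XVIII.2; in airtight containers → XVIII.2.1; with added sugar → XVIII.2.1.1. Scheduled 29%. Lindmar agreement on XVIII.2.1: not wholly obtained. → 29%.
Line C: sauce → XVIII.1; frozen → XVIII.1.2; with no added sugar → XVIII.1.2.2. Scheduled 29%. Pellucia agreement on XVIII.2.1.2: XVIII.1.2.2 not covered; Pellucia agreement on XVIII.3.1: XVIII.1.2.2 not covered. → 29%.
Sum: 32% + 29% + 29% = 90%.

90%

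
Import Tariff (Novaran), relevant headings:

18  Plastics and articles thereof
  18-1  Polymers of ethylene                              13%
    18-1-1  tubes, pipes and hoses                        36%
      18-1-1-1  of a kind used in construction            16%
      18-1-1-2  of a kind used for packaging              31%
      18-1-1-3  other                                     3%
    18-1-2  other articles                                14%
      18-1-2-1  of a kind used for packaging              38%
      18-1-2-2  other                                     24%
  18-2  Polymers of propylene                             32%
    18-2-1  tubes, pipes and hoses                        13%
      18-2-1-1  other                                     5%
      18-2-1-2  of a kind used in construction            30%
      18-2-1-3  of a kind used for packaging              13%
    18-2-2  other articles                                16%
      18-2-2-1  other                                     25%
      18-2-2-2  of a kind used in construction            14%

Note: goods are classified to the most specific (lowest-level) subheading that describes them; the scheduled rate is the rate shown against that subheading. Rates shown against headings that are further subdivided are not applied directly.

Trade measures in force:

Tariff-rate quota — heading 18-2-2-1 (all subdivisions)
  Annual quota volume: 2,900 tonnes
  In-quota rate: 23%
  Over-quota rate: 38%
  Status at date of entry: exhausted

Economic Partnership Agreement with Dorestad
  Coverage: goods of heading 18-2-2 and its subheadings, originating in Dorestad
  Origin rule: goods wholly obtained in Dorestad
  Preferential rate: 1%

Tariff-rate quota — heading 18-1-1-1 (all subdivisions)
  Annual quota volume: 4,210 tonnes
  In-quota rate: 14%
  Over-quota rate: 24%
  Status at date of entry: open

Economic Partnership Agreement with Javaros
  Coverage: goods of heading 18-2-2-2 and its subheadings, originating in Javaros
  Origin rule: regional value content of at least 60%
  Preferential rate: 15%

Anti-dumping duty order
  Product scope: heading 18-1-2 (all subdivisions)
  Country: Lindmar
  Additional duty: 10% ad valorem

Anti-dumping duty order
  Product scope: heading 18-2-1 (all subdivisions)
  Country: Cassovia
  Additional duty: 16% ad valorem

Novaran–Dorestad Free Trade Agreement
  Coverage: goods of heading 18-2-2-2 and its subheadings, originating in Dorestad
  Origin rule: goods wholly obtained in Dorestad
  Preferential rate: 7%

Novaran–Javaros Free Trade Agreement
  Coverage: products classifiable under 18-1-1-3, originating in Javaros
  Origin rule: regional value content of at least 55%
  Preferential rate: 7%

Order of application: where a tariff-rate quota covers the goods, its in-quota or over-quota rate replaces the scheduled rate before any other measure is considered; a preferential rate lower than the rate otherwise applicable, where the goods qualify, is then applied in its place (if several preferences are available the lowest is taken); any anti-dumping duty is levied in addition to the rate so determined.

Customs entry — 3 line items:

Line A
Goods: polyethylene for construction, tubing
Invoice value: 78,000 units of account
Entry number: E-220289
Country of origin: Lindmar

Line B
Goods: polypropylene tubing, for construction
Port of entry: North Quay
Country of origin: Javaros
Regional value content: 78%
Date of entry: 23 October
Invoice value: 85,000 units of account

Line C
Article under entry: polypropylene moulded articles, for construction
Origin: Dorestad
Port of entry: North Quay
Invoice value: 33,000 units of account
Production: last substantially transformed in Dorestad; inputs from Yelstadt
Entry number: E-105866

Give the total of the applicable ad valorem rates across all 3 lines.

58%

Line A: polyethylene → 18-1; tubing → 18-1-1; for construction → 18-1-1-1. Scheduled 16%. quota on 18-1-1-1 open → in-quota 14%. → 14%.
Line B: polypropylene → 18-2; tubing → 18-2-1; for construction → 18-2-1-2. Scheduled 30%. Javaros agreement on 18-2-2-2: 18-2-1-2 not covered; Javaros agreement on 18-1-1-3: 18-2-1-2 not covered. → 30%.
Line C: polypropylene → 18-2; moulded articles → 18-2-2; for construction → 18-2-2-2. Scheduled 14%. Dorestad agreement on 18-2-2: not wholly obtained; Dorestad agreement on 18-2-2-2: not wholly obtained. → 14%.
Sum: 14% + 30% + 14% = 58%.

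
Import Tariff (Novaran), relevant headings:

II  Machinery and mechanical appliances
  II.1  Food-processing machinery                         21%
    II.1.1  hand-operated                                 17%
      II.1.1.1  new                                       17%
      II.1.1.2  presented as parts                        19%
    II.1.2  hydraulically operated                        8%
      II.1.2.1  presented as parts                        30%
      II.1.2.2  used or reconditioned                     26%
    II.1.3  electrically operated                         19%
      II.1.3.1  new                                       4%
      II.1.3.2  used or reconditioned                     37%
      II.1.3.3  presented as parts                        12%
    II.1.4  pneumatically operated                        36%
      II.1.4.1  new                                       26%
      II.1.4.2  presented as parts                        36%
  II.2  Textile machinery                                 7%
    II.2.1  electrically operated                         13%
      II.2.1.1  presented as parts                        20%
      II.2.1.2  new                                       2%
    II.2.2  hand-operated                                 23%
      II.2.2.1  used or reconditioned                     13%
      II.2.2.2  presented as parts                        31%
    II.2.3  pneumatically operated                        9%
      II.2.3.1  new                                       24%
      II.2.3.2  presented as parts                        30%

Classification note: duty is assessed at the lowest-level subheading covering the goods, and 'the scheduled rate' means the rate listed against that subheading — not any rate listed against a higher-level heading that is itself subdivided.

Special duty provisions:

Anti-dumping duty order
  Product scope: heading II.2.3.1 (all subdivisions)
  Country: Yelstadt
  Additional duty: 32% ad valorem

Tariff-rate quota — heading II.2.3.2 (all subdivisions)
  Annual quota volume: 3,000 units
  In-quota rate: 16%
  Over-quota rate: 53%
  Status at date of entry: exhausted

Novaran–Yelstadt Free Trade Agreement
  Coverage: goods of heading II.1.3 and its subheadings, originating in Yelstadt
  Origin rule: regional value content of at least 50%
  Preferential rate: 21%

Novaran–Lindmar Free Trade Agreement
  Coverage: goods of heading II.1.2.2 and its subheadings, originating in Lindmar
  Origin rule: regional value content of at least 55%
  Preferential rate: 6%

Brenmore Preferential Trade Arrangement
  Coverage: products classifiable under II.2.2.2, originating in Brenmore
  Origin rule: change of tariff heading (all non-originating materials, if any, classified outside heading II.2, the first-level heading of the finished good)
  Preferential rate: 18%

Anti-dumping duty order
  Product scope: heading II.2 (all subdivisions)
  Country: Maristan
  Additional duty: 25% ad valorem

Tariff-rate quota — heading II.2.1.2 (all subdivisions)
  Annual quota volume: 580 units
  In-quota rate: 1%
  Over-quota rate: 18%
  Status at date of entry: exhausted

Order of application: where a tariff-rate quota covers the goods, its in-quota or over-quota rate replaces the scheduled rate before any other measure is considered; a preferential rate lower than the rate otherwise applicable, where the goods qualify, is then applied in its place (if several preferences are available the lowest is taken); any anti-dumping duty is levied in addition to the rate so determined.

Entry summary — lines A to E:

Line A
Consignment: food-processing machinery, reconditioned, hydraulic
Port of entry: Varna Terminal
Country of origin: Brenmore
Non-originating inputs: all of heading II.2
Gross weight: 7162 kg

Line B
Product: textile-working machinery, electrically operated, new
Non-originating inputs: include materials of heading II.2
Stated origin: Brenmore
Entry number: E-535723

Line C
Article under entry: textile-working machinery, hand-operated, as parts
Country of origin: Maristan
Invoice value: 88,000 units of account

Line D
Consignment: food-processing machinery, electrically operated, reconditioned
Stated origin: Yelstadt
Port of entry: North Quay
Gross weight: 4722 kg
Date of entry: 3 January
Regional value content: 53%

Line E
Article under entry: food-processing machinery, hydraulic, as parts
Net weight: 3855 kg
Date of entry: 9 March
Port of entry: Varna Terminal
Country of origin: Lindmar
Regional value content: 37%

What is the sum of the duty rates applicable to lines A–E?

151%

Line A: food-processing → II.1; hydraulic → II.1.2; reconditioned → II.1.2.2. Scheduled 26%. Brenmore agreement on II.2.2.2: II.1.2.2 not covered. → 26%.
Line B: textile-working → II.2; electrically operated → II.2.1; new → II.2.1.2. Scheduled 2%. quota on II.2.1.2 exhausted → over-quota 18%; Brenmore agreement on II.2.2.2: II.2.1.2 not covered. → 18%.
Line C: textile-working → II.2; hand-operated → II.2.2; as parts → II.2.2.2. Scheduled 31%. anti-dumping (Maristan, II.2): +25%; total 31% + 25% = 56%. → 56%.
Line D: food-processing → II.1; electrically operated → II.1.3; reconditioned → II.1.3.2. Scheduled 37%. Yelstadt agreement on II.1.3: RVC ≥ 50% → 21% available; preferential 21%. → 21%.
Line E: food-processing → II.1; hydraulic → II.1.2; as parts → II.1.2.1. Scheduled 30%. Lindmar agreement on II.1.2.2: II.1.2.1 not covered. → 30%.
Sum: 26% + 18% + 56% + 21% + 30% = 151%.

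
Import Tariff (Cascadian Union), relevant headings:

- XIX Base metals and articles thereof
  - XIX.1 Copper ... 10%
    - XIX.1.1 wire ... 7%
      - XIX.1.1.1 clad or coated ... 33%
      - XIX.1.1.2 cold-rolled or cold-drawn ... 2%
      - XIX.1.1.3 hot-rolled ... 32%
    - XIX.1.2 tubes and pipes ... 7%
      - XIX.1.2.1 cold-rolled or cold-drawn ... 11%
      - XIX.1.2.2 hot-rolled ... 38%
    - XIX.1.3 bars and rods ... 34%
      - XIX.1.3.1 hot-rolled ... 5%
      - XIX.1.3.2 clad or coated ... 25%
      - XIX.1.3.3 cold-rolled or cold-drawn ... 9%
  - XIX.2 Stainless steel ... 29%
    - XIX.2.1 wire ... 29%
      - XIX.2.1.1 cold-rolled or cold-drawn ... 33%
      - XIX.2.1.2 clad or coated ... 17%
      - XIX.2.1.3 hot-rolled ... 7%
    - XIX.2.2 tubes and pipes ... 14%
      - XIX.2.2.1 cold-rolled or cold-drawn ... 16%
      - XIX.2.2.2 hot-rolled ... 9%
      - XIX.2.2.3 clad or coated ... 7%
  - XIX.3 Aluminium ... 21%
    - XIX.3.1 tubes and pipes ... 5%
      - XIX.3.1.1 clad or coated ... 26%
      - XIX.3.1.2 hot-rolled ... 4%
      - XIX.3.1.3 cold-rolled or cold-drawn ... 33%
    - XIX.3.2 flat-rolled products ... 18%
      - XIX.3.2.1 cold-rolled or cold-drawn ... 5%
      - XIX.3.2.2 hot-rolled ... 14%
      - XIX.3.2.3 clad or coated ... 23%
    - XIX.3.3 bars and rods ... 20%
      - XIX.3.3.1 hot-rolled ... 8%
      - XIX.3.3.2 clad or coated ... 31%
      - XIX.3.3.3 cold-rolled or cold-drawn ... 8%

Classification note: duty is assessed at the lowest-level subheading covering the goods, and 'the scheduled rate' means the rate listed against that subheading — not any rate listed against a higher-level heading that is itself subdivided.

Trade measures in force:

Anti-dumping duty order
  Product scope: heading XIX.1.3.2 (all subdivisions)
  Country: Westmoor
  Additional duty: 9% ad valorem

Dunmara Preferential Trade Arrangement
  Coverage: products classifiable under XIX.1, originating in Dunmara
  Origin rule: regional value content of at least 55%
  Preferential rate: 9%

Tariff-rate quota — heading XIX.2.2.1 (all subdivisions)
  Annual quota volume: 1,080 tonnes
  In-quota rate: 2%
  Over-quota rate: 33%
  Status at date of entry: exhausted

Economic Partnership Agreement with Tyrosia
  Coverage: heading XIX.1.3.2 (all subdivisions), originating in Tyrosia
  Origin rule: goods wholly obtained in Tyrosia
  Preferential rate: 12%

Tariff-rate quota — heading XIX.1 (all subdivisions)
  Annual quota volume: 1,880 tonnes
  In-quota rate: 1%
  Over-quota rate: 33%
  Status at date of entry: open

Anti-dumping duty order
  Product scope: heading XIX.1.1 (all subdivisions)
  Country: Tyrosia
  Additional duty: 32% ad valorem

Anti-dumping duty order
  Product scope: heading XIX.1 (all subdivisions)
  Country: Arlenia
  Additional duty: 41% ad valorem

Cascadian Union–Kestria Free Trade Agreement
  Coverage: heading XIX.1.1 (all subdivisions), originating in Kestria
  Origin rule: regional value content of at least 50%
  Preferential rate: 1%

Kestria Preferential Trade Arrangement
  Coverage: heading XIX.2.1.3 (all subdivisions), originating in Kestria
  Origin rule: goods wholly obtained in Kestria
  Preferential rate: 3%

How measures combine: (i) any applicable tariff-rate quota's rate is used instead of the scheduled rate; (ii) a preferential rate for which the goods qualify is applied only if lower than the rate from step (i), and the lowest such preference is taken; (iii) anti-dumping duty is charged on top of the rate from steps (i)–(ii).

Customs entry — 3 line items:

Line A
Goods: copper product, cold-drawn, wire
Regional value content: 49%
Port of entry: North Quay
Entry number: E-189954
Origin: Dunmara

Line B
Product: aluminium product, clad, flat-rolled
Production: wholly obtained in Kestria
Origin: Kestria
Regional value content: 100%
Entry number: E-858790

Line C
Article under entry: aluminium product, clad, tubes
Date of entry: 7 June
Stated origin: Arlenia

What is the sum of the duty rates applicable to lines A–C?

Line A: copper → XIX.1; wire → XIX.1.1; cold-drawn → XIX.1.1.2. Scheduled 2%. quota on XIX.1 open → in-quota 1%; Dunmara agreement on XIX.1: RVC < 55%. → 1%.
Line B: aluminium → XIX.3; flat-rolled → XIX.3.2; clad → XIX.3.2.3. Scheduled 23%. Kestria agreement on XIX.1.1: XIX.3.2.3 not covered; Kestria agreement on XIX.2.1.3: XIX.3.2.3 not covered. → 23%.
Line C: aluminium → XIX.3; tubes → XIX.3.1; clad → XIX.3.1.1. Scheduled 26%. No special measure applies. → 26%.
Sum: 1% + 23% + 26% = 50%.

50%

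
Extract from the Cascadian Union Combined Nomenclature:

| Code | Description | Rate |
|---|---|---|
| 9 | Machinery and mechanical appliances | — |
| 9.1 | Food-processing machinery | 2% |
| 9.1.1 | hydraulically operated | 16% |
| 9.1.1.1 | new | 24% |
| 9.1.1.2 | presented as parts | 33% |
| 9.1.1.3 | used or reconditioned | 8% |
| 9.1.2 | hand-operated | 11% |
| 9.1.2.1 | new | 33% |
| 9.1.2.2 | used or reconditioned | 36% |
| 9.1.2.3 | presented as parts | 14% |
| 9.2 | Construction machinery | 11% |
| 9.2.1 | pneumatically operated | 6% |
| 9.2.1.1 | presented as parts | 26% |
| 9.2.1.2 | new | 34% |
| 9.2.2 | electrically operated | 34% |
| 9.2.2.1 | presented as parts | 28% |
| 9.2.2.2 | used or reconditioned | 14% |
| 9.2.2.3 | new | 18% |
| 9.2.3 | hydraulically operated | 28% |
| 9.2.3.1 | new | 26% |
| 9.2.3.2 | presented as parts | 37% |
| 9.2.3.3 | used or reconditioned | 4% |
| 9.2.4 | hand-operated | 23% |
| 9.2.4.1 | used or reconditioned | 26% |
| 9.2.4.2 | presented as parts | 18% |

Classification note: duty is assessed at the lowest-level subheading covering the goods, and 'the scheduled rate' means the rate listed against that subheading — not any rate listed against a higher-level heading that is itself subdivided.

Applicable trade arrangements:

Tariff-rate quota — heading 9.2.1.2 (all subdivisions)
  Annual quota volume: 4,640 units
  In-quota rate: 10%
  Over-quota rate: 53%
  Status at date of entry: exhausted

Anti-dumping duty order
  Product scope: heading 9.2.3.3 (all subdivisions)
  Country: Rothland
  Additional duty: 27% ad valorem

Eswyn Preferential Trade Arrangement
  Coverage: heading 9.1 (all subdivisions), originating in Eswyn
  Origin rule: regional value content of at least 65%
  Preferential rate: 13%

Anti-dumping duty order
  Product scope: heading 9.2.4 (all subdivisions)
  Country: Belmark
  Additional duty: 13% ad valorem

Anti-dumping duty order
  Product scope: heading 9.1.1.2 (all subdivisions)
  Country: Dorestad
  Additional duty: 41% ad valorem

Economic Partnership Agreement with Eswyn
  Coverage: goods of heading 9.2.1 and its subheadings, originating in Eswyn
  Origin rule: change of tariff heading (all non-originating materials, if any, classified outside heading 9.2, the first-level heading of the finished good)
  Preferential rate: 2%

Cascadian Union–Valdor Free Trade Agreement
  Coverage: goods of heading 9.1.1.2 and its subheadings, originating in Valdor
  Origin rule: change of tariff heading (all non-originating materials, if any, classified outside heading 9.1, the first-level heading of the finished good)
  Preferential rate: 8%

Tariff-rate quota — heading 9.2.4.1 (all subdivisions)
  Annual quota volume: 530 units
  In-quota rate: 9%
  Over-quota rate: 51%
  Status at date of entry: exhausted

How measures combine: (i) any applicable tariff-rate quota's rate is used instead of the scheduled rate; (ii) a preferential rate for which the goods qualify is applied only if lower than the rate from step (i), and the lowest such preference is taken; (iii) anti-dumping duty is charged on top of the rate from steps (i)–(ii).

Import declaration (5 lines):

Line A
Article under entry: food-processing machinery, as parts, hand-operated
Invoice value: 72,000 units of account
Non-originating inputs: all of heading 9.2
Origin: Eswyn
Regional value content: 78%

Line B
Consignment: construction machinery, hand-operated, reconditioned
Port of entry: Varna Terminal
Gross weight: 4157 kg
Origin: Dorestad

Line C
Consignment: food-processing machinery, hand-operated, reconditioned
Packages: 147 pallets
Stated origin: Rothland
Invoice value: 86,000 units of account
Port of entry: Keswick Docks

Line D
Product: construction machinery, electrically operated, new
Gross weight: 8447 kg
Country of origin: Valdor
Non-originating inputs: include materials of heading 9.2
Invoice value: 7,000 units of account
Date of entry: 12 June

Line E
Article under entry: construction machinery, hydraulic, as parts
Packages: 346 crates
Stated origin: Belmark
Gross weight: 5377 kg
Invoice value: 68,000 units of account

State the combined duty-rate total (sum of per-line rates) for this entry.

Line A: food-processing → 9.1; hand-operated → 9.1.2; as parts → 9.1.2.3. Scheduled 14%. Eswyn agreement on 9.1: RVC ≥ 65% → 13% available; Eswyn agreement on 9.2.1: 9.1.2.3 not covered; preferential 13%. → 13%.
Line B: construction → 9.2; hand-operated → 9.2.4; reconditioned → 9.2.4.1. Scheduled 26%. quota on 9.2.4.1 exhausted → over-quota 51%. → 51%.
Line C: food-processing → 9.1; hand-operated → 9.1.2; reconditioned → 9.1.2.2. Scheduled 36%. No special measure applies. → 36%.
Line D: construction → 9.2; electrically operated → 9.2.2; new → 9.2.2.3. Scheduled 18%. Valdor agreement on 9.1.1.2: 9.2.2.3 not covered. → 18%.
Line E: construction → 9.2; hydraulic → 9.2.3; as parts → 9.2.3.2. Scheduled 37%. No special measure applies. → 37%.
Sum: 13% + 51% + 36% + 18% + 37% = 155%.

155%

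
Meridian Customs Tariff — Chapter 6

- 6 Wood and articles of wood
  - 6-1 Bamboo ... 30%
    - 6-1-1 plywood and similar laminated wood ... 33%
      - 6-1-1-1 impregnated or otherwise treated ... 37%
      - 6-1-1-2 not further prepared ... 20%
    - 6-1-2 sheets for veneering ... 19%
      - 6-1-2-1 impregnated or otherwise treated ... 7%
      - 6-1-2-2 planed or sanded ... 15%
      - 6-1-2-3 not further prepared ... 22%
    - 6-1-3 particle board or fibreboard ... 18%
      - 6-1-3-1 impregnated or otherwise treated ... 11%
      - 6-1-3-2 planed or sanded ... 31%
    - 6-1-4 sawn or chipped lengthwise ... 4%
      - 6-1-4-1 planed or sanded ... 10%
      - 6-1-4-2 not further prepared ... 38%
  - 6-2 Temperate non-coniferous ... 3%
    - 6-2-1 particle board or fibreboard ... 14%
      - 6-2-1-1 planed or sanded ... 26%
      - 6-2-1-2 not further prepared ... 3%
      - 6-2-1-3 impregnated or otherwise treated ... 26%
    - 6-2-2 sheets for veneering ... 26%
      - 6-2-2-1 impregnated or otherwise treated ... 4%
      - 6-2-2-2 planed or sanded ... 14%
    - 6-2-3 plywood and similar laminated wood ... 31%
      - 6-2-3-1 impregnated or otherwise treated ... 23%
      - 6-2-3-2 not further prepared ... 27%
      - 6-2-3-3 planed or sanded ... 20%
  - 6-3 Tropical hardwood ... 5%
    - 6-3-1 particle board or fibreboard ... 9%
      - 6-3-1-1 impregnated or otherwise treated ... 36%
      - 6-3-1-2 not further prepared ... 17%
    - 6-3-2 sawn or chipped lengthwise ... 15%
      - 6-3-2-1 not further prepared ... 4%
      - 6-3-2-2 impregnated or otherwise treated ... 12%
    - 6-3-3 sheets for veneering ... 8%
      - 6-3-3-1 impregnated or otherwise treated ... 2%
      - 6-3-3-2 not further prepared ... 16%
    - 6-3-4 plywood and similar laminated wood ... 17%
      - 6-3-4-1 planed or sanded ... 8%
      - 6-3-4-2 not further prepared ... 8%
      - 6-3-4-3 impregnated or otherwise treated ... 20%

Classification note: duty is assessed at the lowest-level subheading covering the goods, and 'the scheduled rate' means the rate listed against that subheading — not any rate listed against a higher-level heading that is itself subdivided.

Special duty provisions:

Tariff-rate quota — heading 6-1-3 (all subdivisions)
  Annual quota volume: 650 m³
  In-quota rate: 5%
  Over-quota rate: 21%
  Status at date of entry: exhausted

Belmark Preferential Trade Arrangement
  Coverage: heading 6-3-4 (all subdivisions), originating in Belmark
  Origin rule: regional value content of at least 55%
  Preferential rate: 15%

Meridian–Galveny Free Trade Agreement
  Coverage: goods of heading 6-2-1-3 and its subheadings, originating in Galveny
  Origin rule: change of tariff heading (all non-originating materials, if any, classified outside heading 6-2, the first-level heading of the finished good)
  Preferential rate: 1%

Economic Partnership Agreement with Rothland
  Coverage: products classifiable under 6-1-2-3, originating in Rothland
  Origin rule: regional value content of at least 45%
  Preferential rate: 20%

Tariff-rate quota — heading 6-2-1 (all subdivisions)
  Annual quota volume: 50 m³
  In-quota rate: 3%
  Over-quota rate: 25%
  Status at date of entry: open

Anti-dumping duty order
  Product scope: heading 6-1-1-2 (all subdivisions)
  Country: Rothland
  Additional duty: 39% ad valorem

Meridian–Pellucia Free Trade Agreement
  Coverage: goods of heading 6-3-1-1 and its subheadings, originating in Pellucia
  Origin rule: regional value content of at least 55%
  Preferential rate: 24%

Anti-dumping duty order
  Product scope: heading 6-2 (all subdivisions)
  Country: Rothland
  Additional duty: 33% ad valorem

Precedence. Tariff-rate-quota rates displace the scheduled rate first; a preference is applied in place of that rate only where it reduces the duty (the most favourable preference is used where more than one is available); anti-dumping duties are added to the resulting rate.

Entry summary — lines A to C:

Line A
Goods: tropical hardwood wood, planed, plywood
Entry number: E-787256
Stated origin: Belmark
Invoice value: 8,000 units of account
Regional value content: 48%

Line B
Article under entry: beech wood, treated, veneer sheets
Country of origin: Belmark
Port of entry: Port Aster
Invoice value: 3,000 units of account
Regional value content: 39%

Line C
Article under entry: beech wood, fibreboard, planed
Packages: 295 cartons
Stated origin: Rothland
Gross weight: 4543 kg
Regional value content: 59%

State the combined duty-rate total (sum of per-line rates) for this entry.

48%

Line A: tropical hardwood → 6-3; plywood → 6-3-4; planed → 6-3-4-1. Scheduled 8%. Belmark agreement on 6-3-4: RVC < 55%. → 8%.
Line B: beech → 6-2; veneer sheets → 6-2-2; treated → 6-2-2-1. Scheduled 4%. Belmark agreement on 6-3-4: 6-2-2-1 not covered. → 4%.
Line C: beech → 6-2; fibreboard → 6-2-1; planed → 6-2-1-1. Scheduled 26%. quota on 6-2-1 open → in-quota 3%; Rothland agreement on 6-1-2-3: 6-2-1-1 not covered; anti-dumping (Rothland, 6-2): +33%; total 3% + 33% = 36%. → 36%.
Sum: 8% + 4% + 36% = 48%.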